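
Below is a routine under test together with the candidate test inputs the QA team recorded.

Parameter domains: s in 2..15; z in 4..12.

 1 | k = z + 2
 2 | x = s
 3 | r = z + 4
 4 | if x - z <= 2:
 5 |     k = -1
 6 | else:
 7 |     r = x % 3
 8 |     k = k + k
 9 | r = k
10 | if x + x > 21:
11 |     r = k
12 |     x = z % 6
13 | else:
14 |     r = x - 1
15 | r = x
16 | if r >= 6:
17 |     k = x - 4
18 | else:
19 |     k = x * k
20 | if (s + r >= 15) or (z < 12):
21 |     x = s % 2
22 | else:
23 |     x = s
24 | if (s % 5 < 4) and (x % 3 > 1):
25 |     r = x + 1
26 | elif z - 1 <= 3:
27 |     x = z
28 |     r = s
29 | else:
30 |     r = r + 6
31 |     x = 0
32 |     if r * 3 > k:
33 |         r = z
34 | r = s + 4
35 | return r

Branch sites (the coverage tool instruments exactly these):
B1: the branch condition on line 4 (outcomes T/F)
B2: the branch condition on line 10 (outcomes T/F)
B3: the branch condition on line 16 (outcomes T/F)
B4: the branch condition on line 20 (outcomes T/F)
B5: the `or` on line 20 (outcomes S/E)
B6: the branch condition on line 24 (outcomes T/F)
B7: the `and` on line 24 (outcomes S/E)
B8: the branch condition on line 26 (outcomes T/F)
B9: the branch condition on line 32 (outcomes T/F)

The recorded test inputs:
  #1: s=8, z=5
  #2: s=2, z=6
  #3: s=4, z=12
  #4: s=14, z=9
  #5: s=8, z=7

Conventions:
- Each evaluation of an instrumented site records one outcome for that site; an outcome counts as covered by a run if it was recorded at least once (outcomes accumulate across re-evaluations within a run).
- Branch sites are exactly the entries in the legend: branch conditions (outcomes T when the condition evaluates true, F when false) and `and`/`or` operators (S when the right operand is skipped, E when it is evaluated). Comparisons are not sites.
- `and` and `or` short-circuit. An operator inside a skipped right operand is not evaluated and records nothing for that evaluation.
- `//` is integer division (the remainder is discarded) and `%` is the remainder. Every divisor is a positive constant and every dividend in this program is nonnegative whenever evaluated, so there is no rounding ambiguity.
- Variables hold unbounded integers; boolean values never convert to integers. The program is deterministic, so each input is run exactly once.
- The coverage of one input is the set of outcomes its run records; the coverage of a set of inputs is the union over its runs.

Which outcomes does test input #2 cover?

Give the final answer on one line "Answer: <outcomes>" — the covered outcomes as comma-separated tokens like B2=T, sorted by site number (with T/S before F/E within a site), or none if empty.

Running input #2 (s=2, z=6), event by event:
  B1->T, B2->F, B3->F, B5->E, B4->T, B7->E, B6->F, B8->F, B9->T
collecting distinct outcomes: B1=T, B2=F, B3=F, B4=T, B5=E, B6=F, B7=E, B8=F, B9=T

Answer: B1=T, B2=F, B3=F, B4=T, B5=E, B6=F, B7=E, B8=F, B9=T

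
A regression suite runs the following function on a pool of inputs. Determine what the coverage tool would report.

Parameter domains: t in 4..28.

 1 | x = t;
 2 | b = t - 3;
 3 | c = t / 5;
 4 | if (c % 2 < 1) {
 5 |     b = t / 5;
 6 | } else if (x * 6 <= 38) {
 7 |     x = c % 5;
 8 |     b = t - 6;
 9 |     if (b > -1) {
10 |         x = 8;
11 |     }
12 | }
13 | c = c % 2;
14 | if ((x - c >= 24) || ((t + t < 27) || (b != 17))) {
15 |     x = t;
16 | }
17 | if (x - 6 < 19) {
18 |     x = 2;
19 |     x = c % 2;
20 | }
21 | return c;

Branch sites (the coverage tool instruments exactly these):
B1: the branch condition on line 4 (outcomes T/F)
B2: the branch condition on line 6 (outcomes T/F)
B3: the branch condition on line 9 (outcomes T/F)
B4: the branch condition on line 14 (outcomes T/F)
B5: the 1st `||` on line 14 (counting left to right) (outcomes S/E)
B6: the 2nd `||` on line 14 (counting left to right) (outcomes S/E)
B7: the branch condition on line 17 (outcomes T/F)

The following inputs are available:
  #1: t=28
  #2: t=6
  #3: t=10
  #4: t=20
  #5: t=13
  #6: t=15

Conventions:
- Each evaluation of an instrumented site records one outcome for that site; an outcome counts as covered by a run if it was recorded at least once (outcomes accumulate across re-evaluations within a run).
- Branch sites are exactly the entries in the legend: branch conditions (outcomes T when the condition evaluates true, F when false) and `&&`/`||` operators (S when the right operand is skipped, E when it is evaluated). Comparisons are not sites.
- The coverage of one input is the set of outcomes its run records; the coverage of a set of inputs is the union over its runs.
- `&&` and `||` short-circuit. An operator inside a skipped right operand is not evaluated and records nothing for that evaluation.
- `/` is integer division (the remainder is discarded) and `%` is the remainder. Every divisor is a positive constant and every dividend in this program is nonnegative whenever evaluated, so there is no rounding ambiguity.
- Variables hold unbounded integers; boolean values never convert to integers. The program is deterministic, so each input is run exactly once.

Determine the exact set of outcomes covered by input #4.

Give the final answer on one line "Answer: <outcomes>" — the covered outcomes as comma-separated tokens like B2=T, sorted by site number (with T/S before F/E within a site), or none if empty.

Running input #4 (t=20), event by event:
  B1->T, B5->E, B6->E, B4->T, B7->T
as a set, this run covers: B1=T, B4=T, B5=E, B6=E, B7=T

Answer: B1=T, B4=T, B5=E, B6=E, B7=T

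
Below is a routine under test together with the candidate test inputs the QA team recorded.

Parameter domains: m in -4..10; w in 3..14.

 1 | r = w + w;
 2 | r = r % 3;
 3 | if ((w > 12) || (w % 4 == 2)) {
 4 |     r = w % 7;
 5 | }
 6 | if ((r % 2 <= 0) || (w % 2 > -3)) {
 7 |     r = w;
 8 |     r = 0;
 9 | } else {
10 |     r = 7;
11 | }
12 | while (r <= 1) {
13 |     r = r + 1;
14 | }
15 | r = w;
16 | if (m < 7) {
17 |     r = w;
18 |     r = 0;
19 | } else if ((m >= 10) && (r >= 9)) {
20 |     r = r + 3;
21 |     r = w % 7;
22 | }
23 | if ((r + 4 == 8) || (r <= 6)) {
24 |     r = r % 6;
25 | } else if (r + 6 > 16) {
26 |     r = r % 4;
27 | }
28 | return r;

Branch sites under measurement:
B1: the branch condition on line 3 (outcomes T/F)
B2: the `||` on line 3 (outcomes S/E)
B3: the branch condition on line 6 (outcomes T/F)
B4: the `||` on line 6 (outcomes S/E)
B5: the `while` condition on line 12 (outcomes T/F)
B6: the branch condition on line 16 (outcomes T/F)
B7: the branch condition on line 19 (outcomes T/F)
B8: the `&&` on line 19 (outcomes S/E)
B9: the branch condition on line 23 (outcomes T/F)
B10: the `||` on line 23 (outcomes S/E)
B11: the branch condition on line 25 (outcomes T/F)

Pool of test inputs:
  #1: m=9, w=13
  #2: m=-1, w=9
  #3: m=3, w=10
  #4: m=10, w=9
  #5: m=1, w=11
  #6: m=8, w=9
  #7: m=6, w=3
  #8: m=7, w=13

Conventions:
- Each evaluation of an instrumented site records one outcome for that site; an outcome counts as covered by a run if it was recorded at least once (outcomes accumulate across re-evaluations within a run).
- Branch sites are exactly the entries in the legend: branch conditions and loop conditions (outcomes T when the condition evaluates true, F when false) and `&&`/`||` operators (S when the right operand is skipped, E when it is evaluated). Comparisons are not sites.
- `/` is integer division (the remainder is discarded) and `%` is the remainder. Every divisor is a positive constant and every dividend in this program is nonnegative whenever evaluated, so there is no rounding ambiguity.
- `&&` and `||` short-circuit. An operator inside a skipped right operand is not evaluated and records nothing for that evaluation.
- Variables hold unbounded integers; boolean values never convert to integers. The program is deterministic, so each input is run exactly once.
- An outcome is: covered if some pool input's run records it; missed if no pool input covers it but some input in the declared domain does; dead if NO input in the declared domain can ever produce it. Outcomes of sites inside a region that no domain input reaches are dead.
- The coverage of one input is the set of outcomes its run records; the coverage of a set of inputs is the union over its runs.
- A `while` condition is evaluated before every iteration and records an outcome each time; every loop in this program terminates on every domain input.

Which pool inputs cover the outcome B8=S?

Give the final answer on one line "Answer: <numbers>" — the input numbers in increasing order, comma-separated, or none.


input #1 (m=9, w=13): produces B8=S
input #2 (m=-1, w=9): does not produce B8=S
input #3 (m=3, w=10): does not produce B8=S
input #4 (m=10, w=9): does not produce B8=S
input #5 (m=1, w=11): does not produce B8=S
input #6 (m=8, w=9): produces B8=S
input #7 (m=6, w=3): does not produce B8=S
input #8 (m=7, w=13): produces B8=S
Answer: 1, 6, 8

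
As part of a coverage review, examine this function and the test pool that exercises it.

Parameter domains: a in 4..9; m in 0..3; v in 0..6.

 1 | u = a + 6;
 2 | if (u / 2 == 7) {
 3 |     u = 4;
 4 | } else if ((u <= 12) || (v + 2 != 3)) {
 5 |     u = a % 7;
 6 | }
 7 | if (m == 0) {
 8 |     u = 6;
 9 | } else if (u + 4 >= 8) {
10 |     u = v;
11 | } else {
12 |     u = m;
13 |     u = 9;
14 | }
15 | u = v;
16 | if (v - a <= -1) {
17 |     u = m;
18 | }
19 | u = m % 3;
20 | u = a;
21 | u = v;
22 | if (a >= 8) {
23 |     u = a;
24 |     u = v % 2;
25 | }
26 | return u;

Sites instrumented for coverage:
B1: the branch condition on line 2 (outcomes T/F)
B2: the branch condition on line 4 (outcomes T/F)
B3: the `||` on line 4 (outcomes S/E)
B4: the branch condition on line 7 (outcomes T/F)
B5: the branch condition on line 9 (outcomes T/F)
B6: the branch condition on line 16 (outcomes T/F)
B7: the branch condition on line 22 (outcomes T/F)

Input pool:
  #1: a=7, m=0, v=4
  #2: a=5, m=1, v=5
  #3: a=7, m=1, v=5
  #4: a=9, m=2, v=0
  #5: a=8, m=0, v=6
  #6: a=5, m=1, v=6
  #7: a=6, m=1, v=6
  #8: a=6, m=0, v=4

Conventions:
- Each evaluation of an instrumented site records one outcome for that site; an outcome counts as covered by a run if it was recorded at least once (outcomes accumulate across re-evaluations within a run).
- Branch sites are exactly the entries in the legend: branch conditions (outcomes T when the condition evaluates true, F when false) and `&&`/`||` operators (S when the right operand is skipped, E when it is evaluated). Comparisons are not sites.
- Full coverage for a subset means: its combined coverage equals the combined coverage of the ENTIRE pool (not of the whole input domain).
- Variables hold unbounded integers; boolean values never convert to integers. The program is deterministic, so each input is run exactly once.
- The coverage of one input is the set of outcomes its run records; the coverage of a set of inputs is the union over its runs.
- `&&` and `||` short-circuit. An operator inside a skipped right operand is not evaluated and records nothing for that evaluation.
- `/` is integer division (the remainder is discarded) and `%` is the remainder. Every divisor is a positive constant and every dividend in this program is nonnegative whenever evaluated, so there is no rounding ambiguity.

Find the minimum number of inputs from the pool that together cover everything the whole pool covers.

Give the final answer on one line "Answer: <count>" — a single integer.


input #1 (a=7, m=0, v=4): events B1->F, B3->E, B2->T, B4->T, B6->T, B7->F; covers B1=F, B2=T, B3=E, B4=T, B6=T, B7=F
input #2 (a=5, m=1, v=5): events B1->F, B3->S, B2->T, B4->F, B5->T, B6->F, B7->F; covers B1=F, B2=T, B3=S, B4=F, B5=T, B6=F, B7=F
input #3 (a=7, m=1, v=5): events B1->F, B3->E, B2->T, B4->F, B5->F, B6->T, B7->F; covers B1=F, B2=T, B3=E, B4=F, B5=F, B6=T, B7=F
input #4 (a=9, m=2, v=0): events B1->T, B4->F, B5->T, B6->T, B7->T; covers B1=T, B4=F, B5=T, B6=T, B7=T
input #5 (a=8, m=0, v=6): events B1->T, B4->T, B6->T, B7->T; covers B1=T, B4=T, B6=T, B7=T
input #6 (a=5, m=1, v=6): events B1->F, B3->S, B2->T, B4->F, B5->T, B6->F, B7->F; covers B1=F, B2=T, B3=S, B4=F, B5=T, B6=F, B7=F
input #7 (a=6, m=1, v=6): events B1->F, B3->S, B2->T, B4->F, B5->T, B6->F, B7->F; covers B1=F, B2=T, B3=S, B4=F, B5=T, B6=F, B7=F
input #8 (a=6, m=0, v=4): events B1->F, B3->S, B2->T, B4->T, B6->T, B7->F; covers B1=F, B2=T, B3=S, B4=T, B6=T, B7=F
the full pool covers 13 outcomes: B1=T, B1=F, B2=T, B3=S, B3=E, B4=T, B4=F, B5=T, B5=F, B6=T, B6=F, B7=T, B7=F
checked all size-1 subsets: none covers 13 outcomes (max 7/13)
checked all size-2 subsets: none covers 13 outcomes (max 11/13)
size 3: inputs {2, 3, 5} cover all 13 outcomes, and no lexicographically smaller subset of this size does
Answer: 3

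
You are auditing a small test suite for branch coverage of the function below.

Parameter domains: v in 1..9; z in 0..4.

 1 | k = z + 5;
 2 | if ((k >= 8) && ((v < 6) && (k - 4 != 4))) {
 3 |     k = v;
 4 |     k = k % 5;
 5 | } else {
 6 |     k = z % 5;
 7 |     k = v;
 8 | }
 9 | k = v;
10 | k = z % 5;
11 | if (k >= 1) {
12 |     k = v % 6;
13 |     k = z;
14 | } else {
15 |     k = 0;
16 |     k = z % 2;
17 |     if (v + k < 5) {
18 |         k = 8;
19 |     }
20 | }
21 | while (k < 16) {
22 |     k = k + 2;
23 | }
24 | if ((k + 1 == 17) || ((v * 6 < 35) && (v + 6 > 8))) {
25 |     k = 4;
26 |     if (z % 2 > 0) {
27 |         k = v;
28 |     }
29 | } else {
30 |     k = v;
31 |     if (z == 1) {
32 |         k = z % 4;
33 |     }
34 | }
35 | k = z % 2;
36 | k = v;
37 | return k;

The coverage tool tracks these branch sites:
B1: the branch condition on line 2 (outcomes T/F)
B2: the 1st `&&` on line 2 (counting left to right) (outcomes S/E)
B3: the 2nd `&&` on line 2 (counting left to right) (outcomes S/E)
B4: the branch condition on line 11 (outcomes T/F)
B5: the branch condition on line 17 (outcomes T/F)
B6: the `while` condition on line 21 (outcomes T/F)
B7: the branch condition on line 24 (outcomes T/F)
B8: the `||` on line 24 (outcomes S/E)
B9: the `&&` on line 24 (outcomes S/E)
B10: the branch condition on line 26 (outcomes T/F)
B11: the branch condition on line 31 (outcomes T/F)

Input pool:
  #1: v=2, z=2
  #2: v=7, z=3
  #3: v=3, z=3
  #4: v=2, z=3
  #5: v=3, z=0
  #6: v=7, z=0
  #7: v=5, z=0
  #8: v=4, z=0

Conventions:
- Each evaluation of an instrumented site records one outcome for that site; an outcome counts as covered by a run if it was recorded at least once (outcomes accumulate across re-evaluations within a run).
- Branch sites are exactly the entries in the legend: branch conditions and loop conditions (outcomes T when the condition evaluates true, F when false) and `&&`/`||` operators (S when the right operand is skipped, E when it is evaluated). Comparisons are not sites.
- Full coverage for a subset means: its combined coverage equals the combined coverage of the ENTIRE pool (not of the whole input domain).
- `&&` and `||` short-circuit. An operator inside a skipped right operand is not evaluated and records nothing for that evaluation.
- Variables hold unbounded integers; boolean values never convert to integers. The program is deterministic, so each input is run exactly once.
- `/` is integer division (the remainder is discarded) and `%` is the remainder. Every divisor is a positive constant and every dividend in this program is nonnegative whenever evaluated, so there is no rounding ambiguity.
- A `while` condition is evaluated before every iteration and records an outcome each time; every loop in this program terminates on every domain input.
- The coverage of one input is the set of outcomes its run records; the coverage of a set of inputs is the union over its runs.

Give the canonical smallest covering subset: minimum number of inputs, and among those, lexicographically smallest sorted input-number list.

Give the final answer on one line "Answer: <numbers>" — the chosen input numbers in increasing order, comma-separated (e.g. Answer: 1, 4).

run #1 (v=2, z=2) runs B2->S, B1->F, B4->T, B6->T, B6->T, B6->T, B6->T, B6->T, B6->T, B6->T, B6->F, B8->S, B7->T, B10->F; records B1=F, B2=S, B4=T, B6=T, B6=F, B7=T, B8=S, B10=F
run #2 (v=7, z=3) runs B2->E, B3->S, B1->F, B4->T, B6->T, B6->T, B6->T, B6->T, B6->T, B6->T, B6->T, B6->F, B8->E, B9->S, ...; records B1=F, B2=E, B3=S, B4=T, B6=T, B6=F, B7=F, B8=E, B9=S, B11=F
run #3 (v=3, z=3) runs B2->E, B3->E, B1->F, B4->T, B6->T, B6->T, B6->T, B6->T, B6->T, B6->T, B6->T, B6->F, B8->E, B9->E, ...; records B1=F, B2=E, B3=E, B4=T, B6=T, B6=F, B7=T, B8=E, B9=E, B10=T
run #4 (v=2, z=3) runs B2->E, B3->E, B1->F, B4->T, B6->T, B6->T, B6->T, B6->T, B6->T, B6->T, B6->T, B6->F, B8->E, B9->E, ...; records B1=F, B2=E, B3=E, B4=T, B6=T, B6=F, B7=F, B8=E, B9=E, B11=F
run #5 (v=3, z=0) runs B2->S, B1->F, B4->F, B5->T, B6->T, B6->T, B6->T, B6->T, B6->F, B8->S, B7->T, B10->F; records B1=F, B2=S, B4=F, B5=T, B6=T, B6=F, B7=T, B8=S, B10=F
run #6 (v=7, z=0) runs B2->S, B1->F, B4->F, B5->F, B6->T, B6->T, B6->T, B6->T, B6->T, B6->T, B6->T, B6->T, B6->F, B8->S, ...; records B1=F, B2=S, B4=F, B5=F, B6=T, B6=F, B7=T, B8=S, B10=F
run #7 (v=5, z=0) runs B2->S, B1->F, B4->F, B5->F, B6->T, B6->T, B6->T, B6->T, B6->T, B6->T, B6->T, B6->T, B6->F, B8->S, ...; records B1=F, B2=S, B4=F, B5=F, B6=T, B6=F, B7=T, B8=S, B10=F
run #8 (v=4, z=0) runs B2->S, B1->F, B4->F, B5->T, B6->T, B6->T, B6->T, B6->T, B6->F, B8->S, B7->T, B10->F; records B1=F, B2=S, B4=F, B5=T, B6=T, B6=F, B7=T, B8=S, B10=F
union over all inputs: B1=F, B2=S, B2=E, B3=S, B3=E, B4=T, B4=F, B5=T, B5=F, B6=T, B6=F, B7=T, B7=F, B8=S, B8=E, B9=S, B9=E, B10=T, B10=F, B11=F (20 outcomes)
no size-1 subset reaches all 20 outcomes (best union: 10/20)
no size-2 subset reaches all 20 outcomes (best union: 16/20)
no size-3 subset reaches all 20 outcomes (best union: 19/20)
the canonical winner is {2, 3, 5, 6}: size 4, full 20-outcome coverage, earliest index list among size-4 covers

Answer: 2, 3, 5, 6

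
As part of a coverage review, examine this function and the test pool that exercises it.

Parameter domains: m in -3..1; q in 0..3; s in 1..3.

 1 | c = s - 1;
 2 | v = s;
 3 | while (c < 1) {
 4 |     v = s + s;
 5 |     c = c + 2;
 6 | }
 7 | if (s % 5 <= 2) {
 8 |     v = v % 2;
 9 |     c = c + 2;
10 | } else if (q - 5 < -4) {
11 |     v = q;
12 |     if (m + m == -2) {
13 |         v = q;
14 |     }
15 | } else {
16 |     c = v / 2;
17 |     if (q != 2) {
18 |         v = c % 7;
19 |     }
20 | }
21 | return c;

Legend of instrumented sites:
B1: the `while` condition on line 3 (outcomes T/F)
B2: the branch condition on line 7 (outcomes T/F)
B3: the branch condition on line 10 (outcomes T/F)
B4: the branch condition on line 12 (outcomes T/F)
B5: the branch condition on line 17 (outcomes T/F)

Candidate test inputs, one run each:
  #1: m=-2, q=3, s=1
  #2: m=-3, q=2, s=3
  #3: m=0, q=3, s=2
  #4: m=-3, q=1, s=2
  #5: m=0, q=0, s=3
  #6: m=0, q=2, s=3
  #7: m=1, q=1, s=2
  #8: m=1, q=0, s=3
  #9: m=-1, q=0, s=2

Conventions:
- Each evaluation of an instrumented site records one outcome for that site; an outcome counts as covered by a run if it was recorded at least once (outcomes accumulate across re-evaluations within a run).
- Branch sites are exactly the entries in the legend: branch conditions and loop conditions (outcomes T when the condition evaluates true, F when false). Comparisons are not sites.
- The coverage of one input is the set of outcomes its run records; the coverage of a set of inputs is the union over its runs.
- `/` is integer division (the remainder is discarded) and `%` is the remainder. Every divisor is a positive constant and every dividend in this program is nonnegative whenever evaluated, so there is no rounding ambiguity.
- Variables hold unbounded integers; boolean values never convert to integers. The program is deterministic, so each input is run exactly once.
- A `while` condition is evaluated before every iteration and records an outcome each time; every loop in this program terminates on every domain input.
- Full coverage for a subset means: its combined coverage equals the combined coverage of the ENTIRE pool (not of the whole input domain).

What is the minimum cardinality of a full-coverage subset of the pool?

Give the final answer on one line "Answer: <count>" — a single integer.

run #1 (m=-2, q=3, s=1) records B1=T, B1=F, B2=T
run #2 (m=-3, q=2, s=3) records B1=F, B2=F, B3=F, B5=F
run #3 (m=0, q=3, s=2) records B1=F, B2=T
run #4 (m=-3, q=1, s=2) records B1=F, B2=T
run #5 (m=0, q=0, s=3) records B1=F, B2=F, B3=T, B4=F
run #6 (m=0, q=2, s=3) records B1=F, B2=F, B3=F, B5=F
run #7 (m=1, q=1, s=2) records B1=F, B2=T
run #8 (m=1, q=0, s=3) records B1=F, B2=F, B3=T, B4=F
run #9 (m=-1, q=0, s=2) records B1=F, B2=T
together the pool reaches 8 outcomes: B1=T, B1=F, B2=T, B2=F, B3=T, B3=F, B4=F, B5=F
no size-1 subset reaches all 8 outcomes (best union: 4/8)
no size-2 subset reaches all 8 outcomes (best union: 6/8)
size 3: inputs {1, 2, 5} cover all 8 outcomes, and no lexicographically smaller subset of this size does

Answer: 3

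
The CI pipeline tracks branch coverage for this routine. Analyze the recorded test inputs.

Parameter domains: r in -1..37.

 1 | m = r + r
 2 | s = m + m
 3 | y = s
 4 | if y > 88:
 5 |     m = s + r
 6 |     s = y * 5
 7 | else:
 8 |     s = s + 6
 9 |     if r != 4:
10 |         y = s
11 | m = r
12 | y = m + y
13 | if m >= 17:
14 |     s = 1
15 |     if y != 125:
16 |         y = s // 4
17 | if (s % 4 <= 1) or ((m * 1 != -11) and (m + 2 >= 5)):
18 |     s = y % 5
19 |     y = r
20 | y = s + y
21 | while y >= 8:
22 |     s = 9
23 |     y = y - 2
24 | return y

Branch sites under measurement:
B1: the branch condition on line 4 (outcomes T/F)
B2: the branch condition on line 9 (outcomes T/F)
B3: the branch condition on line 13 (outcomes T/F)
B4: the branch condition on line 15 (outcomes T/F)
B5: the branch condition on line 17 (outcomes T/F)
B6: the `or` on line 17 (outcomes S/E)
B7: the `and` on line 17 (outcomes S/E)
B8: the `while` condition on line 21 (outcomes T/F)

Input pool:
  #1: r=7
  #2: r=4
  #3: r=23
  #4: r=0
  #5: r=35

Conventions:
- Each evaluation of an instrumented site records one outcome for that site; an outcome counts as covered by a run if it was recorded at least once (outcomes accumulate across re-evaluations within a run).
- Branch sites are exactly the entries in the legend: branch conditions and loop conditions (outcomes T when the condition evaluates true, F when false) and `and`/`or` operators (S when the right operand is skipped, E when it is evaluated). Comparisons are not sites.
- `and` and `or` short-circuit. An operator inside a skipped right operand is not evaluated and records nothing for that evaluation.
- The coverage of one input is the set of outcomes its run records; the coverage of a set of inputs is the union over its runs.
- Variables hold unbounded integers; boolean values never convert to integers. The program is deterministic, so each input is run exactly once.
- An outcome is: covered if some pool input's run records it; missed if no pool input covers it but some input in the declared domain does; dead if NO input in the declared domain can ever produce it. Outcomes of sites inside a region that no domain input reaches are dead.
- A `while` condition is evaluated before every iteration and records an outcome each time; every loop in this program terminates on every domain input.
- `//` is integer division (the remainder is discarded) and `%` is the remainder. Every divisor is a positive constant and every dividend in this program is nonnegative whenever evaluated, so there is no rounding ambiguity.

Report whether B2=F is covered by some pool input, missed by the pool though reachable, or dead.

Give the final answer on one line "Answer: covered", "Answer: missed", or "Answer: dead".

B2=F is recorded by pool input(s) 2 -> covered

Answer: covered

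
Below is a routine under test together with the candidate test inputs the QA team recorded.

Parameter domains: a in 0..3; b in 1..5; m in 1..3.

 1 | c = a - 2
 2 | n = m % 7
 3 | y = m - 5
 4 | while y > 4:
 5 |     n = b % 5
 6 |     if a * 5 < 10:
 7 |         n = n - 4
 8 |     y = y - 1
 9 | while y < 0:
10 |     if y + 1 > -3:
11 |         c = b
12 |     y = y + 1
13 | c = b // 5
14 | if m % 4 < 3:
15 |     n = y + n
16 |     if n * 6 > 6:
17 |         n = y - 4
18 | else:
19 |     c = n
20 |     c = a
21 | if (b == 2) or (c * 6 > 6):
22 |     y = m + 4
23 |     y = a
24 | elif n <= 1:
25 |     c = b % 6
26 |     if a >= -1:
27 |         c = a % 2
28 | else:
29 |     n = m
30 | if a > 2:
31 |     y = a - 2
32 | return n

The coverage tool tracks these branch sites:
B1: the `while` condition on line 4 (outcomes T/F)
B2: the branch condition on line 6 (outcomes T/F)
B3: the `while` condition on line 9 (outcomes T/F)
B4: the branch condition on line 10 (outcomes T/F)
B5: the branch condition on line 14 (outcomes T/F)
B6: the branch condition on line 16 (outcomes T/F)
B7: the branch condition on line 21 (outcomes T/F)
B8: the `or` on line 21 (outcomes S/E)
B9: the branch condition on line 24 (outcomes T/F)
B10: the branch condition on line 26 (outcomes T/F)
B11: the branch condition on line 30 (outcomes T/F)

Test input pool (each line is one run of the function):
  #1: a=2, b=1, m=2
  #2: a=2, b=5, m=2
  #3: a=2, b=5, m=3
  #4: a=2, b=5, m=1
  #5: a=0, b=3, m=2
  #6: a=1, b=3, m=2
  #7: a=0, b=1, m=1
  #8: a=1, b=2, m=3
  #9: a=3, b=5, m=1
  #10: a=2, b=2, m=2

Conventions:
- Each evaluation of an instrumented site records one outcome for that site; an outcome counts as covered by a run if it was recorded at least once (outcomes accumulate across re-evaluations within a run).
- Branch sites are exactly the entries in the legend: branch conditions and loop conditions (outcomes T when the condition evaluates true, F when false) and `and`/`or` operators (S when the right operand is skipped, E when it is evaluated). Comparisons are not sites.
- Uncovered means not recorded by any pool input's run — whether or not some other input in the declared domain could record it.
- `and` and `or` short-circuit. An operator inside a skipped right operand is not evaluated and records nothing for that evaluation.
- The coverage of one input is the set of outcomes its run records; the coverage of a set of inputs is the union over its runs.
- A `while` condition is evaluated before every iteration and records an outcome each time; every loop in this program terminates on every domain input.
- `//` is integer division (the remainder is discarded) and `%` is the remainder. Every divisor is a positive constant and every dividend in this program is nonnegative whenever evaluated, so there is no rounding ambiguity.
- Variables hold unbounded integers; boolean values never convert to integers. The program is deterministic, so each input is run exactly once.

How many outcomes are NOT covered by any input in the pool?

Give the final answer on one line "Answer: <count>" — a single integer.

test 1 (a=2, b=1, m=2) hits B1=F, B3=T, B3=F, B4=T, B5=T, B6=T, B7=F, B8=E, B9=T, B10=T, B11=F
test 2 (a=2, b=5, m=2) hits B1=F, B3=T, B3=F, B4=T, B5=T, B6=T, B7=F, B8=E, B9=T, B10=T, B11=F
test 3 (a=2, b=5, m=3) hits B1=F, B3=T, B3=F, B4=T, B5=F, B7=T, B8=E, B11=F
test 4 (a=2, b=5, m=1) hits B1=F, B3=T, B3=F, B4=T, B4=F, B5=T, B6=F, B7=F, B8=E, B9=T, B10=T, B11=F
test 5 (a=0, b=3, m=2) hits B1=F, B3=T, B3=F, B4=T, B5=T, B6=T, B7=F, B8=E, B9=T, B10=T, B11=F
test 6 (a=1, b=3, m=2) hits B1=F, B3=T, B3=F, B4=T, B5=T, B6=T, B7=F, B8=E, B9=T, B10=T, B11=F
test 7 (a=0, b=1, m=1) hits B1=F, B3=T, B3=F, B4=T, B4=F, B5=T, B6=F, B7=F, B8=E, B9=T, B10=T, B11=F
test 8 (a=1, b=2, m=3) hits B1=F, B3=T, B3=F, B4=T, B5=F, B7=T, B8=S, B11=F
test 9 (a=3, b=5, m=1) hits B1=F, B3=T, B3=F, B4=T, B4=F, B5=T, B6=F, B7=F, B8=E, B9=T, B10=T, B11=T
test 10 (a=2, b=2, m=2) hits B1=F, B3=T, B3=F, B4=T, B5=T, B6=T, B7=T, B8=S, B11=F
union over the pool: B1=F, B3=T, B3=F, B4=T, B4=F, B5=T, B5=F, B6=T, B6=F, B7=T, B7=F, B8=S, B8=E, B9=T, B10=T, B11=T, B11=F
uncovered (5 of 22): B1=T, B2=T, B2=F, B9=F, B10=F

Answer: 5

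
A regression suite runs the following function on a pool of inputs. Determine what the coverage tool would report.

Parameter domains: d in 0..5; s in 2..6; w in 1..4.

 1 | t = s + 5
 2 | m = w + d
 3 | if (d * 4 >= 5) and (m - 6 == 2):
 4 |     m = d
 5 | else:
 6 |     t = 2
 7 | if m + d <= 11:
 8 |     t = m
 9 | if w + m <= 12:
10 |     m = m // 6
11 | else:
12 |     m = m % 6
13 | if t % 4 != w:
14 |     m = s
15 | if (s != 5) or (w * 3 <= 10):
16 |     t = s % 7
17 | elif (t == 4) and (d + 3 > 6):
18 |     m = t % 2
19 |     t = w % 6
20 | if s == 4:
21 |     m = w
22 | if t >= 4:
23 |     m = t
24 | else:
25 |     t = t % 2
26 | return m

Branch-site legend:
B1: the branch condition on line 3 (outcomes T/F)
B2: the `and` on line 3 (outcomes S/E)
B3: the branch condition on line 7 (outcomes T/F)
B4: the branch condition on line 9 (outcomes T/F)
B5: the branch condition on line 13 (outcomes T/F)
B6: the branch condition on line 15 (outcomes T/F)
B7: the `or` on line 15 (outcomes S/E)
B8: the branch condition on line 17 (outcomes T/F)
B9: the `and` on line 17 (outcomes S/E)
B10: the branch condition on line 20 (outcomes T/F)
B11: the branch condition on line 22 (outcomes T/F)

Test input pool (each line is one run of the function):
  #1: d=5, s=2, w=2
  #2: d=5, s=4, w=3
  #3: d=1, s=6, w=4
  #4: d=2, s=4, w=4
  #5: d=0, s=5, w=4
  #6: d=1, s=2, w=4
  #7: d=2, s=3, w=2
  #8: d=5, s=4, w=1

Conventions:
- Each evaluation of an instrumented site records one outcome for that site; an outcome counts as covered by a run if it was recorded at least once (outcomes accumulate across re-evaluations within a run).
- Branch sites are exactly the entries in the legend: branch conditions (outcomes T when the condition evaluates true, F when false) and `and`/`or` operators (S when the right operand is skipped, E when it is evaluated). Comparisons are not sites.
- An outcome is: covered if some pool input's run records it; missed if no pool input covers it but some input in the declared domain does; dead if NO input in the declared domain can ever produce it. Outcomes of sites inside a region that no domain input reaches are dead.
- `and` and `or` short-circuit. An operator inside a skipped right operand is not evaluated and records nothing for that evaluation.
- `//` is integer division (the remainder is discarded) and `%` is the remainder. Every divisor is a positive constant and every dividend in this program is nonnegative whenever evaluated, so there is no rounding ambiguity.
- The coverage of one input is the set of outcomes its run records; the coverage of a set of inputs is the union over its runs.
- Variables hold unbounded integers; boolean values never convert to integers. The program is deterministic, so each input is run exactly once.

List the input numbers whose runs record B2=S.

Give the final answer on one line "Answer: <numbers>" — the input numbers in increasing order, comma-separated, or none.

input #1 (d=5, s=2, w=2): never hits B2=S
input #2 (d=5, s=4, w=3): never hits B2=S
input #3 (d=1, s=6, w=4): hits B2=S
input #4 (d=2, s=4, w=4): never hits B2=S
input #5 (d=0, s=5, w=4): hits B2=S
input #6 (d=1, s=2, w=4): hits B2=S
input #7 (d=2, s=3, w=2): never hits B2=S
input #8 (d=5, s=4, w=1): never hits B2=S

Answer: 3, 5, 6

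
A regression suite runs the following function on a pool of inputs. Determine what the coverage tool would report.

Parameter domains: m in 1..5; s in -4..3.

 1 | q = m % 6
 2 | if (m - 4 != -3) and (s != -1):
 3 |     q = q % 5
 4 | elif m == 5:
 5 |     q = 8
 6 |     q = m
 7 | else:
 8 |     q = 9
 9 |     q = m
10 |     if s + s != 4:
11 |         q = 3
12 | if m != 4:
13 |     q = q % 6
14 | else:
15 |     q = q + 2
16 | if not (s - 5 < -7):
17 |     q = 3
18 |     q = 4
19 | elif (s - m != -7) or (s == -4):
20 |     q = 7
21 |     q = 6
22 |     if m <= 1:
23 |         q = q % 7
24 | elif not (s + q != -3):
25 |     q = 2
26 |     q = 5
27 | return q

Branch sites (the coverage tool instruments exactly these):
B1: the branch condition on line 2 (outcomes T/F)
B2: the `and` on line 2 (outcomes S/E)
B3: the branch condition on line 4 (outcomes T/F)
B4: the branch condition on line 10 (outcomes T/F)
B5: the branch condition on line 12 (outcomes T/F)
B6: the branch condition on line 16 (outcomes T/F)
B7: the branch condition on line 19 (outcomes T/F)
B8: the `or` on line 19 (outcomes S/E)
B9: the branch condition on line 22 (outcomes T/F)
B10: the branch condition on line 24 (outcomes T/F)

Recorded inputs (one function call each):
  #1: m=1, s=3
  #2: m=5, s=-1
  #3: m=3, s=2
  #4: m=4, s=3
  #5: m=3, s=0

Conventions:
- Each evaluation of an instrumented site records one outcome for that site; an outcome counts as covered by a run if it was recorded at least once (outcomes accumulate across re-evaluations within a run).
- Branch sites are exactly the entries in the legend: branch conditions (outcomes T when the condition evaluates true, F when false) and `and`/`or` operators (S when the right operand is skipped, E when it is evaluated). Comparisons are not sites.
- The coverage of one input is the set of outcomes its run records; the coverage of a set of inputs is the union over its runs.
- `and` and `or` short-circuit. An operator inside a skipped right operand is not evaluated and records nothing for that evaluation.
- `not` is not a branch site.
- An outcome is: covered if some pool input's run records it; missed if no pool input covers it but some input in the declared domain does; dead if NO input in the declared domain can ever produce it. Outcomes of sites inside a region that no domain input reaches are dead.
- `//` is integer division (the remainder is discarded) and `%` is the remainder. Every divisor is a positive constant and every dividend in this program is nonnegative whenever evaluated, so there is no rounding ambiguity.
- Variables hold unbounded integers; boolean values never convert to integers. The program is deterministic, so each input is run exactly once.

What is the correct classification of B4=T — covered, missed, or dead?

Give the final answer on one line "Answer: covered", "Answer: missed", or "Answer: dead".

B4=T is recorded by pool input(s) 1 -> covered

Answer: covered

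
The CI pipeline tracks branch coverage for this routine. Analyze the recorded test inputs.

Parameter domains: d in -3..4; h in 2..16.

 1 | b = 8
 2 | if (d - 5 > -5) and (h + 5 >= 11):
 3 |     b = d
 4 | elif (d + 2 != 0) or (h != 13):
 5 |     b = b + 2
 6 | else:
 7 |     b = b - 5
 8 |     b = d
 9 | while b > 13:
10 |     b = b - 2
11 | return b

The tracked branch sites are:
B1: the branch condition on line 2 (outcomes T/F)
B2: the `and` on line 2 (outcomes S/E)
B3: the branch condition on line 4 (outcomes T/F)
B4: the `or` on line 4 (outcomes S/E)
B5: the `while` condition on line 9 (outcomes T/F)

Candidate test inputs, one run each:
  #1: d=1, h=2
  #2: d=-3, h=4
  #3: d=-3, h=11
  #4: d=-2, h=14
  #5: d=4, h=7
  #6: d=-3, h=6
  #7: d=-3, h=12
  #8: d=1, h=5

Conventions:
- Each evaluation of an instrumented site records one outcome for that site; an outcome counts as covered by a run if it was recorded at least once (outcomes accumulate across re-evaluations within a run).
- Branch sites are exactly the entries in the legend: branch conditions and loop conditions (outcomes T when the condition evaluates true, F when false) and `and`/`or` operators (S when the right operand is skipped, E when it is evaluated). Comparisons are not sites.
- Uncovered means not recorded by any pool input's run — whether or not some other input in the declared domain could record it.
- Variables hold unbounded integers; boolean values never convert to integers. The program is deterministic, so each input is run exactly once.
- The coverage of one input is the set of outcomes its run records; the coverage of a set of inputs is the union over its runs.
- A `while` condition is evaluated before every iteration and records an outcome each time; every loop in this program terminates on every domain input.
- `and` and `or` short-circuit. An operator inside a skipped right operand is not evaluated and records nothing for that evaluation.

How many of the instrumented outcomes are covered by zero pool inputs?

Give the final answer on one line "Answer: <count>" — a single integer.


test 1 (d=1, h=2) fires B2->E, B1->F, B4->S, B3->T, B5->F; hits B1=F, B2=E, B3=T, B4=S, B5=F
test 2 (d=-3, h=4) fires B2->S, B1->F, B4->S, B3->T, B5->F; hits B1=F, B2=S, B3=T, B4=S, B5=F
test 3 (d=-3, h=11) fires B2->S, B1->F, B4->S, B3->T, B5->F; hits B1=F, B2=S, B3=T, B4=S, B5=F
test 4 (d=-2, h=14) fires B2->S, B1->F, B4->E, B3->T, B5->F; hits B1=F, B2=S, B3=T, B4=E, B5=F
test 5 (d=4, h=7) fires B2->E, B1->T, B5->F; hits B1=T, B2=E, B5=F
test 6 (d=-3, h=6) fires B2->S, B1->F, B4->S, B3->T, B5->F; hits B1=F, B2=S, B3=T, B4=S, B5=F
test 7 (d=-3, h=12) fires B2->S, B1->F, B4->S, B3->T, B5->F; hits B1=F, B2=S, B3=T, B4=S, B5=F
test 8 (d=1, h=5) fires B2->E, B1->F, B4->S, B3->T, B5->F; hits B1=F, B2=E, B3=T, B4=S, B5=F
union over the pool: B1=T, B1=F, B2=S, B2=E, B3=T, B4=S, B4=E, B5=F
uncovered (2 of 10): B3=F, B5=T
Answer: 2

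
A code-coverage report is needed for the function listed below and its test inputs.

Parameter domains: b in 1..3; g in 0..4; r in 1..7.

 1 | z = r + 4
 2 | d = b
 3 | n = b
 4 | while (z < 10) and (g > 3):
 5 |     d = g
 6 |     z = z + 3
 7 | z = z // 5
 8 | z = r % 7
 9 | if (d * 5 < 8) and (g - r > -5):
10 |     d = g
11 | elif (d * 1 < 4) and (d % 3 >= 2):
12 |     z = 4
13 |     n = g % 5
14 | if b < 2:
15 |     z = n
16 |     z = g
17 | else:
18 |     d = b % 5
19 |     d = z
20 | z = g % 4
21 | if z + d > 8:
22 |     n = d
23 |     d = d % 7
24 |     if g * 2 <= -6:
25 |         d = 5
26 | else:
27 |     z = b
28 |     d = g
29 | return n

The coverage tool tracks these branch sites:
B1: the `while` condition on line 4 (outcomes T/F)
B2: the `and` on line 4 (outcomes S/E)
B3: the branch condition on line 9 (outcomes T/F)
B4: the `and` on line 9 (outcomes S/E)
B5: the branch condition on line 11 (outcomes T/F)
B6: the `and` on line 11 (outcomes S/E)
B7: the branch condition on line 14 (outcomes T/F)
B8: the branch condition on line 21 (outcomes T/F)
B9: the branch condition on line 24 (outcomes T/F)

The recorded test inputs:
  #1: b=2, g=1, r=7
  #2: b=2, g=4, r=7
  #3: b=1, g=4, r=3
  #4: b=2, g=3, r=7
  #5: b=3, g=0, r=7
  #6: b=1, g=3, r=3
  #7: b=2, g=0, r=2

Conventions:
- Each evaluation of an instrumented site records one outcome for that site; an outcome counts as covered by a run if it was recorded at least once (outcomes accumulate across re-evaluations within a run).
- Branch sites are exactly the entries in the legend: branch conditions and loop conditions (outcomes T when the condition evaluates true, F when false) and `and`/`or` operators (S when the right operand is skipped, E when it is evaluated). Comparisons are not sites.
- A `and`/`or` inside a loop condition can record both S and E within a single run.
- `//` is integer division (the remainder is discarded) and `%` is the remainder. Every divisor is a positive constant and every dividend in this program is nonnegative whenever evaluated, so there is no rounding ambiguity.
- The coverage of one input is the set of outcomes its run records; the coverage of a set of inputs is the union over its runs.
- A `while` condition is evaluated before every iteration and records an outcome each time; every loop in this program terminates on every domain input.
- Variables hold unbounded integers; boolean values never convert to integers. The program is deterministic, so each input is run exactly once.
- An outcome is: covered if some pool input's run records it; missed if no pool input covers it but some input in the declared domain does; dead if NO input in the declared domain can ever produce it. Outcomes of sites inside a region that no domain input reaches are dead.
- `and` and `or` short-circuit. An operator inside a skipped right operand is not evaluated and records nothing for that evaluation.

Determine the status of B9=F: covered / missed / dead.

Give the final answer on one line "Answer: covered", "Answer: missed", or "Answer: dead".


no pool input records B9=F
but domain input (b=3, g=3, r=6) does record it -> reachable, so missed
Answer: missed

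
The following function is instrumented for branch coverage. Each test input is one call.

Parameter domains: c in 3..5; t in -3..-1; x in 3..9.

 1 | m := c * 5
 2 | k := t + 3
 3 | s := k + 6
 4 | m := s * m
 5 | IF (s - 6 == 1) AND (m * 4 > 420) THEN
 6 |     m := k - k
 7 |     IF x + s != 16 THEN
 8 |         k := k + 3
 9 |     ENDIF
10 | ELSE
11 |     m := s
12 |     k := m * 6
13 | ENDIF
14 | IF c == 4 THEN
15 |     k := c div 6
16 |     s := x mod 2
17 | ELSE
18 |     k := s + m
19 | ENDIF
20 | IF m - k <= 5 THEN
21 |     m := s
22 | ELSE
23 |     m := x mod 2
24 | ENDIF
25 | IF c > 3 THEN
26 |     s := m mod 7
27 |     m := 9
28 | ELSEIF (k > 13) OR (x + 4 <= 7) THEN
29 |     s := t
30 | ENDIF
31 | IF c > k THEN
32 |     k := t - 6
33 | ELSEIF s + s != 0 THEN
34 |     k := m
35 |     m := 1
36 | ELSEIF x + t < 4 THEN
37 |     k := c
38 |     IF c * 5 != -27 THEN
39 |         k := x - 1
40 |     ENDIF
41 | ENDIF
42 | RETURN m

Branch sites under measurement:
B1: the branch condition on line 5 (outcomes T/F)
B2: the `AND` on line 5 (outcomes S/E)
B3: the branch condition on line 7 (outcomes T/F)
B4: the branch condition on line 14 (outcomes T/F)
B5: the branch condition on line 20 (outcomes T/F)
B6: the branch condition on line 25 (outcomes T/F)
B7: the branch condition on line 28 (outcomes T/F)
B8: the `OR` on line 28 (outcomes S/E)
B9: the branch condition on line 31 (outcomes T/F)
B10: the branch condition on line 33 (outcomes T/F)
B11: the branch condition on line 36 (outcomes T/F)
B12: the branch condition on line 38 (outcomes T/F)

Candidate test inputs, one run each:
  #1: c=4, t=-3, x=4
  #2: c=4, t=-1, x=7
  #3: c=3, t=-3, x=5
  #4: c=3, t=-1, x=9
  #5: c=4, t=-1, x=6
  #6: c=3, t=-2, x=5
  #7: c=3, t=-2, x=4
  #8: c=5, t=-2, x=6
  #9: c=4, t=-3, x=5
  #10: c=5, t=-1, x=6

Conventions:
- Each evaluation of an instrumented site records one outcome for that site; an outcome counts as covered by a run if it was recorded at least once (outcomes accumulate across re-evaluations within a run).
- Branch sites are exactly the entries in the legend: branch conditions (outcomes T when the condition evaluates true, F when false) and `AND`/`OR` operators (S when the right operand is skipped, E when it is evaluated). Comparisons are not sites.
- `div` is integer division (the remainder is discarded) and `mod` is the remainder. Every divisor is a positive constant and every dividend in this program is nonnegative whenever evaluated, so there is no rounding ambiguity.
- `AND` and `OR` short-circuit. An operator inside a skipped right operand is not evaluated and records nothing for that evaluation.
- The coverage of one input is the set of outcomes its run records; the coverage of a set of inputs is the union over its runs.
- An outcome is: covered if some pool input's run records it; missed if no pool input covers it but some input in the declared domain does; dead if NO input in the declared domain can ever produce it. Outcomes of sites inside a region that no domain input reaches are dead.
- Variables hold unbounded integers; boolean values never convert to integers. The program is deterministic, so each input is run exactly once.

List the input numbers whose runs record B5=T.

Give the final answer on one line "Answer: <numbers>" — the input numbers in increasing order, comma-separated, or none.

input #1 (c=4, t=-3, x=4): does not produce B5=T
input #2 (c=4, t=-1, x=7): does not produce B5=T
input #3 (c=3, t=-3, x=5): produces B5=T
input #4 (c=3, t=-1, x=9): produces B5=T
input #5 (c=4, t=-1, x=6): does not produce B5=T
input #6 (c=3, t=-2, x=5): produces B5=T
input #7 (c=3, t=-2, x=4): produces B5=T
input #8 (c=5, t=-2, x=6): produces B5=T
input #9 (c=4, t=-3, x=5): does not produce B5=T
input #10 (c=5, t=-1, x=6): produces B5=T

Answer: 3, 4, 6, 7, 8, 10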